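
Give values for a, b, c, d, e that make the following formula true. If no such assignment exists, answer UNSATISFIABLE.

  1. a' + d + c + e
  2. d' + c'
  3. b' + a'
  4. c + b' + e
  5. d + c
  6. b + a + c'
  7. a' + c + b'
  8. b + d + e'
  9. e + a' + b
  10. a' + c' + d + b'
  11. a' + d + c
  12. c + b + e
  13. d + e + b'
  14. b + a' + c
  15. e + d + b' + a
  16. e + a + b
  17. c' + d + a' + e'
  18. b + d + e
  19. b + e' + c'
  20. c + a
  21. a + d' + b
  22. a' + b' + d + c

Try d = 0.
From the singleton clause (c), c = 1.
Try b = 1.
From the singleton clause (a'), a = 0.
From the singleton clause (e), e = 1.
All clauses are satisfied.

a ↦ 0,  b ↦ 1,  c ↦ 1,  d ↦ 0,  e ↦ 1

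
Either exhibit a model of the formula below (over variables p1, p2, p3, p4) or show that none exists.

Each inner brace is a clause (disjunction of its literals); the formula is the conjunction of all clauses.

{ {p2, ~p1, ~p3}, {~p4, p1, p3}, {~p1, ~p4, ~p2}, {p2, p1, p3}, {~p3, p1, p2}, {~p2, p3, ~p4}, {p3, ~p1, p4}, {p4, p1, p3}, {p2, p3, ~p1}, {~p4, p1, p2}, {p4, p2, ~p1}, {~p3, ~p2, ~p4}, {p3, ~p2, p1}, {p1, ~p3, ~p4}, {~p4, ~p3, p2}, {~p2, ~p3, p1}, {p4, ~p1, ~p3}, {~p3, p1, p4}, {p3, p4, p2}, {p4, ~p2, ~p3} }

UNSATISFIABLE

Case p2 = 1:
Case p1 = 0:
The clause (p3) is unit, so p3 = 1.
That conflicts with the unit clause (~p3).
Backtrack on p1: now try p1 = 1.
The clause (~p4) is unit, so p4 = 0.
The clause (p3) is unit, so p3 = 1.
That conflicts with the unit clause (~p3).
Both values of p1 lead to a conflict.
Backtrack on p2: now try p2 = 0.
Case p1 = 0:
The clause (p3) is unit, so p3 = 1.
That conflicts with the unit clause (~p3).
Backtrack on p1: now try p1 = 1.
The clause (~p3) is unit, so p3 = 0.
That conflicts with the unit clause (p3).
Both values of p1 lead to a conflict.
Both values of p2 lead to a conflict.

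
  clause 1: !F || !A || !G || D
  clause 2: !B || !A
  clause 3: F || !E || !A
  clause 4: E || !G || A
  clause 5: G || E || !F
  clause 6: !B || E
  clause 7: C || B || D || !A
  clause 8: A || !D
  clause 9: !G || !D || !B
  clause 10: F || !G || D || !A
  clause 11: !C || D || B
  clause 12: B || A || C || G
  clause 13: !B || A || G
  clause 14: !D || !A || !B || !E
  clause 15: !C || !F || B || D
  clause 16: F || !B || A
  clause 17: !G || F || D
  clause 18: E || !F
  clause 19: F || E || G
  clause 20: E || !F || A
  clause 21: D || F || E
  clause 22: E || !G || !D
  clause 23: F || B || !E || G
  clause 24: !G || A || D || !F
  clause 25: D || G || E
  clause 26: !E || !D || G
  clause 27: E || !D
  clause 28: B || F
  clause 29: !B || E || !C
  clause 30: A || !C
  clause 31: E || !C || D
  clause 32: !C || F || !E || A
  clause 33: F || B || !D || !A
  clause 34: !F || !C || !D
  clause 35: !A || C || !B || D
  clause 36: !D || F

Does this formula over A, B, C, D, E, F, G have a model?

Yes

Case B = false:
Unit clause (F) forces F = true.
Unit clause (E) forces E = true.
Case A = true:
Case G = true:
Unit clause (D) forces D = true.
Unit clause (!C) forces C = false.
This assignment satisfies each clause.
A satisfying assignment: A=true, B=false, C=false, D=true, E=true, F=true, G=true.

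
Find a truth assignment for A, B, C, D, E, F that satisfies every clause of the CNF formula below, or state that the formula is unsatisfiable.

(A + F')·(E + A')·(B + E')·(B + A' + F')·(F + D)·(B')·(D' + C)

From the singleton clause (B'), B = 0.
From the singleton clause (E'), E = 0.
From the singleton clause (A'), A = 0.
From the singleton clause (F'), F = 0.
From the singleton clause (D), D = 1.
From the singleton clause (C), C = 1.
Every clause now holds.

A=0,  B=0,  C=1,  D=1,  E=0,  F=0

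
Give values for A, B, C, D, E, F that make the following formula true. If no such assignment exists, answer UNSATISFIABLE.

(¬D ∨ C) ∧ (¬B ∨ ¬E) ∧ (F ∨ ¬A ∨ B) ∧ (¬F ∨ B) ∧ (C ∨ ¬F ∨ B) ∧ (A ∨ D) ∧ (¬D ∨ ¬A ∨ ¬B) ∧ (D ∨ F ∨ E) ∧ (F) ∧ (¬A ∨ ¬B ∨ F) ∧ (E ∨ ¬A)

A=False,  B=True,  C=True,  D=True,  E=False,  F=True

(F) alone gives F = True.
(B) alone gives B = True.
(¬E) alone gives E = False.
(¬A) alone gives A = False.
(D) alone gives D = True.
(C) alone gives C = True.
Every clause now holds.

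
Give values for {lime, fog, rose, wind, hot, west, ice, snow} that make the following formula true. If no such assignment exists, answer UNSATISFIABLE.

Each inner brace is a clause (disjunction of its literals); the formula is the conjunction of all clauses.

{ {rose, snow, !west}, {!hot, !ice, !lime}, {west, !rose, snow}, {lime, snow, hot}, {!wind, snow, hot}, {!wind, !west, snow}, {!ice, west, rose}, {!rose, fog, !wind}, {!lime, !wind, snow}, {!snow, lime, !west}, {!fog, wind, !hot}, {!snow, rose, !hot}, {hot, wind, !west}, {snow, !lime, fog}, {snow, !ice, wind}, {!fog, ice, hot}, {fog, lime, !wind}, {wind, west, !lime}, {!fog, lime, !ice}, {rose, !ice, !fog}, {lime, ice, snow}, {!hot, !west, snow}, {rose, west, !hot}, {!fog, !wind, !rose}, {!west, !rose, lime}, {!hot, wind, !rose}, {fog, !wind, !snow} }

Suppose rose = true.
Suppose west = false.
The clause (snow) is unit, so snow = true.
Suppose fog = false.
The clause (!wind) is unit, so wind = false.
The clause (!lime) is unit, so lime = false.
The clause (!hot) is unit, so hot = false.
Every clause is now satisfied; ice is unconstrained.

lime=false, fog=false, rose=true, wind=false, hot=false, west=false, ice=true, snow=true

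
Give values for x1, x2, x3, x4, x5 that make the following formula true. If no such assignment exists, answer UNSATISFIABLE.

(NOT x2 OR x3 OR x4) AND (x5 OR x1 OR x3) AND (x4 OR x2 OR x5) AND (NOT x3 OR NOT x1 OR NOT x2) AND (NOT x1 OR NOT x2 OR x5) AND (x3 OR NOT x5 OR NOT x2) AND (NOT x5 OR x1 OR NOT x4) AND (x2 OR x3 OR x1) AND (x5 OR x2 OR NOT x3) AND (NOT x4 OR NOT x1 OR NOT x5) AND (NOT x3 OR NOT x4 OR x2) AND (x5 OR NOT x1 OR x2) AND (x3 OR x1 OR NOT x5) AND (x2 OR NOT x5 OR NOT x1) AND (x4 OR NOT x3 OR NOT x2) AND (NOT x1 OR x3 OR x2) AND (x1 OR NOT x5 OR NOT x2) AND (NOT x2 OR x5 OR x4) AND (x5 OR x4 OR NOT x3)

Case x2 = true:
Case x3 = true:
Unit clause (NOT x1) forces x1 = false.
Unit clause (x4) forces x4 = true.
Unit clause (NOT x5) forces x5 = false.
This assignment satisfies each clause.

x1 ↦ false; x2 ↦ true; x3 ↦ true; x4 ↦ true; x5 ↦ false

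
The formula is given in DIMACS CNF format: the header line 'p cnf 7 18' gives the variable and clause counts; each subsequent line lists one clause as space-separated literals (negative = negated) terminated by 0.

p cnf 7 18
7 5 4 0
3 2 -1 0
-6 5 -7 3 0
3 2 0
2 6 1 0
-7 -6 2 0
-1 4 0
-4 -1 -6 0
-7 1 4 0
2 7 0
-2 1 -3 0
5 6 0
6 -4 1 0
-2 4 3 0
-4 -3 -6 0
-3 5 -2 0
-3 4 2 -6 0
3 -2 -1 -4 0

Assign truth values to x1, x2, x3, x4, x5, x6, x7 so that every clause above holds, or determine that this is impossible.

x1 ↦ False; x2 ↦ True; x3 ↦ False; x4 ↦ True; x5 ↦ True; x6 ↦ True; x7 ↦ False

Suppose x3 = False.
Unit clause (x2) forces x2 = True.
Unit clause (x4) forces x4 = True.
Unit clause (¬x1) forces x1 = False.
Unit clause (x6) forces x6 = True.
Suppose x5 = True.
All clauses hold; x7 can take either value.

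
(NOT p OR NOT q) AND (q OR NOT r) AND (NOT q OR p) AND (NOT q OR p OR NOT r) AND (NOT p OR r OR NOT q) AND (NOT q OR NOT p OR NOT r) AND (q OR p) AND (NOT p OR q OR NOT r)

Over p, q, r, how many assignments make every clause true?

There are 2^3 = 8 truth assignments over (p, q, r).
Check each against the 8 clauses (columns in the order p, q, r):
  F F F  ✗ fails (q OR p)
  F F T  ✗ fails (q OR NOT r)
  F T F  ✗ fails (NOT q OR p)
  F T T  ✗ fails (NOT q OR p)
  T F F  ✓ satisfies all
  T F T  ✗ fails (q OR NOT r)
  T T F  ✗ fails (NOT p OR NOT q)
  T T T  ✗ fails (NOT p OR NOT q)
1 of the 8 rows is a model.

1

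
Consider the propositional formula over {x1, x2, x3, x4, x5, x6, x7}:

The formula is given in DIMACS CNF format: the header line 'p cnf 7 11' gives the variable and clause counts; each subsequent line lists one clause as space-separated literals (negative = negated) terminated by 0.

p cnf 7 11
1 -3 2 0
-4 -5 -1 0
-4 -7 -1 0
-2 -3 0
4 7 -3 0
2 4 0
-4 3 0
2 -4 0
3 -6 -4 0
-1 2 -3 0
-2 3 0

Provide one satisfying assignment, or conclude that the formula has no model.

Branch on x2: set x2 = False.
(x4) alone gives x4 = True.
That conflicts with the unit clause (¬x4).
That branch fails; take x2 = True instead.
(¬x3) alone gives x3 = False.
That conflicts with the unit clause (x3).
Both values of x2 lead to a conflict.

UNSATISFIABLE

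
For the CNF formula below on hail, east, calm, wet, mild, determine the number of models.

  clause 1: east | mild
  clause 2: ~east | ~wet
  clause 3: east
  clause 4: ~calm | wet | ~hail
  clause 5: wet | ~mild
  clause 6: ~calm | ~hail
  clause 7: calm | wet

There are 2^5 = 32 truth assignments over (hail, east, calm, wet, mild).
Split on wet. With wet = 1, the clauses containing wet are satisfied and ~wet drops from the rest; 0 of the 2^4 = 16 assignments to the other variables satisfy what remains.
With wet = 0, by the same count on the reduced clause set, 1 assignment works.
(One model: hail=F, east=T, calm=T, wet=F, mild=F.)
Total: 0 + 1 = 1.

1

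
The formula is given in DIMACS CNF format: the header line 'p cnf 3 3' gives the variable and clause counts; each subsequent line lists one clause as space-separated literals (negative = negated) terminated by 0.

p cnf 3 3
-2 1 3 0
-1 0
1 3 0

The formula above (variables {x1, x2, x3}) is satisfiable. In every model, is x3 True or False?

True

Suppose x3 = False.
Unit clause (¬x1) forces x1 = False.
But (x1) is also a unit clause — contradiction.
So every satisfying assignment has x3 = True.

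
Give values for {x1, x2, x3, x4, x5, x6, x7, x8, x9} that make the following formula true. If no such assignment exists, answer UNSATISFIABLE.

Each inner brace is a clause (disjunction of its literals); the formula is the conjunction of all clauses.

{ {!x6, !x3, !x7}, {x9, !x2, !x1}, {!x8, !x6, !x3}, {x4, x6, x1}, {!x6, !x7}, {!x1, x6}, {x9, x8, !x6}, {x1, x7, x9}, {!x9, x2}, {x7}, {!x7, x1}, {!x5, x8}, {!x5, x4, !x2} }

Unit clause (x7) forces x7 = true.
Unit clause (!x6) forces x6 = false.
Unit clause (!x1) forces x1 = false.
Now (x1) is unsatisfied and unit — conflict.

UNSATISFIABLE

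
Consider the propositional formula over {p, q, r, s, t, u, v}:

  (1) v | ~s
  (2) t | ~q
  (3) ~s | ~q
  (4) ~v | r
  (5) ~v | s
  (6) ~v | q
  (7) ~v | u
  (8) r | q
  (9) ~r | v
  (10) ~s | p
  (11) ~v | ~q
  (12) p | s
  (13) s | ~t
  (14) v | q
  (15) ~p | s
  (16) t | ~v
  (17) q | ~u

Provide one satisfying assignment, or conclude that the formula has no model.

UNSATISFIABLE

Case v = 1:
Unit clause (r) forces r = 1.
Unit clause (s) forces s = 1.
Unit clause (~q) forces q = 0.
That conflicts with the unit clause (q).
That branch fails; take v = 0 instead.
Unit clause (~s) forces s = 0.
Unit clause (~r) forces r = 0.
Unit clause (q) forces q = 1.
Unit clause (t) forces t = 1.
That conflicts with the unit clause (~t).
Both values of v lead to a conflict.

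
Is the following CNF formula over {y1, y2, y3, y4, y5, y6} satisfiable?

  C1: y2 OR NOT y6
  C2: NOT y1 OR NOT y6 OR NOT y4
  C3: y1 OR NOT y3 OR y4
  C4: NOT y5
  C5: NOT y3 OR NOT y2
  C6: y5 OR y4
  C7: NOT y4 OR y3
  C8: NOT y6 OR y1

(NOT y5) alone gives y5 = false.
(y4) alone gives y4 = true.
(y3) alone gives y3 = true.
(NOT y2) alone gives y2 = false.
(NOT y6) alone gives y6 = false.
No clause remains; y1 is free.
A satisfying assignment: y1: false; y2: false; y3: true; y4: true; y5: false; y6: false.

Yes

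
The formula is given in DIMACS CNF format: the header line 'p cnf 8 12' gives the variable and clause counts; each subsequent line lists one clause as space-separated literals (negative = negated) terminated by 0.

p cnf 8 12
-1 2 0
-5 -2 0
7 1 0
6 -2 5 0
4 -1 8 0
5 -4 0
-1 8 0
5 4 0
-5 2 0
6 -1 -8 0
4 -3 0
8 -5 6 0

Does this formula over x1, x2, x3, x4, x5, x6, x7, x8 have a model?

Suppose x1 = False.
Unit clause (x7) forces x7 = True.
Suppose x5 = False.
Unit clause (¬x4) forces x4 = False.
But (x4) is also a unit clause — contradiction.
Backtrack on x5: now try x5 = True.
Unit clause (¬x2) forces x2 = False.
But (x2) is also a unit clause — contradiction.
Neither x5 = True nor x5 = False works.
Backtrack on x1: now try x1 = True.
Unit clause (x2) forces x2 = True.
Unit clause (¬x5) forces x5 = False.
Unit clause (x6) forces x6 = True.
Unit clause (¬x4) forces x4 = False.
But (x4) is also a unit clause — contradiction.
Neither x1 = True nor x1 = False works.
No assignment satisfies every clause.

Unsatisfiable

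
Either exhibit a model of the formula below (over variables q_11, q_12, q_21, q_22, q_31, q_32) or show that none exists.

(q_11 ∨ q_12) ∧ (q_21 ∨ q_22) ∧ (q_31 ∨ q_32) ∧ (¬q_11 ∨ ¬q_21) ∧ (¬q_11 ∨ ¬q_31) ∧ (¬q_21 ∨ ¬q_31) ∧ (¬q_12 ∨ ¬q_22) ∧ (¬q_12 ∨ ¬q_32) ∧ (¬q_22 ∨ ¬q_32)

UNSATISFIABLE

Suppose q_11 = True.
The clause (¬q_21) is unit, so q_21 = False.
The clause (q_22) is unit, so q_22 = True.
The clause (¬q_31) is unit, so q_31 = False.
The clause (q_32) is unit, so q_32 = True.
But (¬q_32) is also a unit clause — contradiction.
So q_11 must be the other value — set q_11 = False.
The clause (q_12) is unit, so q_12 = True.
The clause (¬q_22) is unit, so q_22 = False.
The clause (q_21) is unit, so q_21 = True.
The clause (¬q_31) is unit, so q_31 = False.
The clause (q_32) is unit, so q_32 = True.
But (¬q_32) is also a unit clause — contradiction.
Both values of q_11 lead to a conflict.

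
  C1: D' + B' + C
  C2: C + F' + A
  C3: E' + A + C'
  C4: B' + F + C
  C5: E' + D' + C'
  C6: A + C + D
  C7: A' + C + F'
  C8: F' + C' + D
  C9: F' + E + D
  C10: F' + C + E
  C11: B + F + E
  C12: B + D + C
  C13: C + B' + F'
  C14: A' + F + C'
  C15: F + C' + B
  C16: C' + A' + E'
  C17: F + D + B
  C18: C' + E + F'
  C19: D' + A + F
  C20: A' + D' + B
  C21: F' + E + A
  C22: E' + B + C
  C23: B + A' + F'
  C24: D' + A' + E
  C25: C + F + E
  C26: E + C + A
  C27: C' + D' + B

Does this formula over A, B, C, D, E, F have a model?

Try D = 0.
Try A = 0.
The clause (C) is unit, so C = 1.
The clause (E') is unit, so E = 0.
The clause (F') is unit, so F = 0.
The clause (B) is unit, so B = 1.
This assignment satisfies each clause.
A satisfying assignment: A ↦ 0; B ↦ 1; C ↦ 1; D ↦ 0; E ↦ 0; F ↦ 0.

Yes, satisfiable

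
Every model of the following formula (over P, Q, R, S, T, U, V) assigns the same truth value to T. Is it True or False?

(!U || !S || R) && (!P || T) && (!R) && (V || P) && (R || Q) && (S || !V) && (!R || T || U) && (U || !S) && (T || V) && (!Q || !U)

True

Suppose T = false.
Unit clause (!P) forces P = false.
Unit clause (!R) forces R = false.
Unit clause (V) forces V = true.
Unit clause (Q) forces Q = true.
Unit clause (S) forces S = true.
Unit clause (!U) forces U = false.
But (U) is also a unit clause — contradiction.
So every satisfying assignment has T = True.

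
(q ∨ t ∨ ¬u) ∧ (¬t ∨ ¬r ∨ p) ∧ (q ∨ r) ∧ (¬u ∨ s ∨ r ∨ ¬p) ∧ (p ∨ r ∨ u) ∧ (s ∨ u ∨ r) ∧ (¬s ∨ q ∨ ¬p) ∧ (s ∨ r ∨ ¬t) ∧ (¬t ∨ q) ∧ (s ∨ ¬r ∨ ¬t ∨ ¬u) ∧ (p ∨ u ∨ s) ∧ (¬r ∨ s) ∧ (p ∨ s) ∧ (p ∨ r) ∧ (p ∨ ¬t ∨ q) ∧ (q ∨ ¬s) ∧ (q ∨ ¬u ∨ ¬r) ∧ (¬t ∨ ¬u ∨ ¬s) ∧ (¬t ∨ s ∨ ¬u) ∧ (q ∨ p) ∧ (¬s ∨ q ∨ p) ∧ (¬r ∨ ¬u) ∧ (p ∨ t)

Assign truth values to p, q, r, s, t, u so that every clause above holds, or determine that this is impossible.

Case q = True:
Case r = False:
(p) alone gives p = True.
Case u = False:
(s) alone gives s = True.
All clauses hold; t can take either value.

p: True,  q: True,  r: False,  s: True,  t: True,  u: False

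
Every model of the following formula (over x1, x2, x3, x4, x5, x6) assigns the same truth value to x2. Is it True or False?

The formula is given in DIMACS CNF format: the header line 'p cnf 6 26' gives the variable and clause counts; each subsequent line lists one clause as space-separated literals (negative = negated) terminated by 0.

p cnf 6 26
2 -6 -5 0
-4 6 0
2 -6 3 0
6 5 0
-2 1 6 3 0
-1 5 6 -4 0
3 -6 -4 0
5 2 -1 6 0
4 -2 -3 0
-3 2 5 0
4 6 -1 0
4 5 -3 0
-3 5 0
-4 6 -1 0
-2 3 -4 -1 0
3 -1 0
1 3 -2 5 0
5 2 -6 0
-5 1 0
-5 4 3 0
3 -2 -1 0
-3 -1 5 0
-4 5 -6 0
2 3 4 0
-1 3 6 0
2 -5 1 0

Suppose x2 = False.
Suppose x6 = False.
(¬x4) alone gives x4 = False.
(x5) alone gives x5 = True.
(¬x1) alone gives x1 = False.
That conflicts with the unit clause (x1).
That branch fails; take x6 = True instead.
(¬x5) alone gives x5 = False.
That conflicts with the unit clause (x5).
Neither x6 = True nor x6 = False works.
So every satisfying assignment has x2 = True.

True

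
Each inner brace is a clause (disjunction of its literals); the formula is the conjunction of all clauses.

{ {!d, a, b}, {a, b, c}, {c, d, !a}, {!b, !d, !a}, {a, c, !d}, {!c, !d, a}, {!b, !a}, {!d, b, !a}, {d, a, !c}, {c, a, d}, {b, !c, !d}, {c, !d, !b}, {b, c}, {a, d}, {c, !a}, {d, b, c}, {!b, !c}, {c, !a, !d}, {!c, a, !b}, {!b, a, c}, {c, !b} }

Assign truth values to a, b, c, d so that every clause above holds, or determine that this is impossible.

Suppose b = false.
From the singleton clause (c), c = true.
From the singleton clause (!d), d = false.
From the singleton clause (a), a = true.
This assignment satisfies each clause.

a: true; b: false; c: true; d: false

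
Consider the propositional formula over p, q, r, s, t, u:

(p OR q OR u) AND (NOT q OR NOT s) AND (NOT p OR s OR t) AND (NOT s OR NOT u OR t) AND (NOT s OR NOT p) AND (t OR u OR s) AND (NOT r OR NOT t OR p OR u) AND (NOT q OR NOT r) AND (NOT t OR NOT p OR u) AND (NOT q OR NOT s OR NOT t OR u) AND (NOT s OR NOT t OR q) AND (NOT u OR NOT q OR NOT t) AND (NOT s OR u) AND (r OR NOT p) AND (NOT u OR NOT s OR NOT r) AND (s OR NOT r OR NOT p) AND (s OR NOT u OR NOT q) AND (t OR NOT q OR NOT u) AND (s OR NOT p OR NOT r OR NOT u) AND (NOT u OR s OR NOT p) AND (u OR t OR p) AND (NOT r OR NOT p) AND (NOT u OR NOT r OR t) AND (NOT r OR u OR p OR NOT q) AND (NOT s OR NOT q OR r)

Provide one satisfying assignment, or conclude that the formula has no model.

Case q = false:
Case p = false:
The clause (u) is unit, so u = true.
Case s = false:
Case r = false:
All clauses hold; t can take either value.

p ↦ false, q ↦ false, r ↦ false, s ↦ false, t ↦ false, u ↦ true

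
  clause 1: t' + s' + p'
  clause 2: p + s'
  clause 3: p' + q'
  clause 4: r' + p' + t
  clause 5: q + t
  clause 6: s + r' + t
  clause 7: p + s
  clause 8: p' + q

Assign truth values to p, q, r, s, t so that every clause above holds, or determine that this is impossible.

UNSATISFIABLE

Try p = 1.
The clause (q') is unit, so q = 0.
Now (q) is unsatisfied and unit — conflict.
Backtrack on p: now try p = 0.
The clause (s') is unit, so s = 0.
Now (s) is unsatisfied and unit — conflict.
Either choice for p ends in contradiction.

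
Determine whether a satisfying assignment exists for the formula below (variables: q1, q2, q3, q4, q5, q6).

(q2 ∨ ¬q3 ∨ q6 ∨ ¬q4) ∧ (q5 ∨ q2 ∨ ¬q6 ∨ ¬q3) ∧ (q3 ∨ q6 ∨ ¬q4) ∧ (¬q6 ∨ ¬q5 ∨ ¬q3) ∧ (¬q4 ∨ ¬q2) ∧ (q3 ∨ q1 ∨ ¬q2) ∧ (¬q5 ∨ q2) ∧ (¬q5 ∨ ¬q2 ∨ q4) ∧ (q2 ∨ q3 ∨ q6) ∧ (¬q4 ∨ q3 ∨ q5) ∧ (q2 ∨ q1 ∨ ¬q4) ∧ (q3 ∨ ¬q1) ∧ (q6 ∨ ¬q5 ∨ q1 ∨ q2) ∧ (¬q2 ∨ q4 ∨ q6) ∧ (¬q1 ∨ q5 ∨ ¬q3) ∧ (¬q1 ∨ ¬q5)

Try q4 = False.
Try q5 = False.
Try q3 = True.
From the singleton clause (¬q1), q1 = False.
Try q2 = True.
From the singleton clause (q6), q6 = True.
Every clause now holds.
A satisfying assignment: q1 ↦ False; q2 ↦ True; q3 ↦ True; q4 ↦ False; q5 ↦ False; q6 ↦ True.

Yes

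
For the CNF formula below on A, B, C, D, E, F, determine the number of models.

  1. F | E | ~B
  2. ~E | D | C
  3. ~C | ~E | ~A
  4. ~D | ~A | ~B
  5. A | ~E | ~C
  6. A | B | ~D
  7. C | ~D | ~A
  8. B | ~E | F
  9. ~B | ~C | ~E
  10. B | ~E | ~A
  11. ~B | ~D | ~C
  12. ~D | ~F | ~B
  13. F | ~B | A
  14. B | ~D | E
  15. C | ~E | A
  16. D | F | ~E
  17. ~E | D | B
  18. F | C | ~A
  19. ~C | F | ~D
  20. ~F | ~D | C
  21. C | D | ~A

There are 2^6 = 64 truth assignments over (A, B, C, D, E, F).
Split on D. With D = 1, the clauses containing D are satisfied and ~D drops from the rest; 0 of the 2^5 = 32 assignments to the other variables satisfy what remains.
With D = 0, by the same count on the reduced clause set, 9 assignments work.
(One model: A=F, B=F, C=F, D=F, E=F, F=F.)
Total: 0 + 9 = 9.

9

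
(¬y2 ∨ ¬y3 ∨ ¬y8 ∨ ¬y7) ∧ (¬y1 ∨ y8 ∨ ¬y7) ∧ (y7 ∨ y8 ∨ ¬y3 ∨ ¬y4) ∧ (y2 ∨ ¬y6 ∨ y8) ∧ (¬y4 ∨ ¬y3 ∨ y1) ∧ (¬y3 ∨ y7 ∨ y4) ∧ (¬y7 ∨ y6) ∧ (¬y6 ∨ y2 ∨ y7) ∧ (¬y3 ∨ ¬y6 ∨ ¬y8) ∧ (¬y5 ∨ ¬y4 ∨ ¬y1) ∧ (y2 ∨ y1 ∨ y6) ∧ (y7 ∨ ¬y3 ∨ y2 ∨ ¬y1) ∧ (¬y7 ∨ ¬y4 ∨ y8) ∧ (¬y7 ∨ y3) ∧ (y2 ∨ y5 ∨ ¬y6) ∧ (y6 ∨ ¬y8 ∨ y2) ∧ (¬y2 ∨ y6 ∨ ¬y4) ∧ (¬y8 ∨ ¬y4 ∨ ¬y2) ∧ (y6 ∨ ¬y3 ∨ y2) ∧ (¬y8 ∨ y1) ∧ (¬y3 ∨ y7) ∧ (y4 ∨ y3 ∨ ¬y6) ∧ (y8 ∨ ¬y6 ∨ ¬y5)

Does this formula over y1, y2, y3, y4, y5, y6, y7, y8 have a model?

Yes, satisfiable

Case y7 = False:
Unit clause (¬y3) forces y3 = False.
Case y6 = False:
Case y2 = True:
Unit clause (¬y4) forces y4 = False.
Case y8 = False:
All clauses hold; y1, y5 can take either value.
A satisfying assignment: y1 ↦ True, y2 ↦ True, y3 ↦ False, y4 ↦ False, y5 ↦ True, y6 ↦ False, y7 ↦ False, y8 ↦ False.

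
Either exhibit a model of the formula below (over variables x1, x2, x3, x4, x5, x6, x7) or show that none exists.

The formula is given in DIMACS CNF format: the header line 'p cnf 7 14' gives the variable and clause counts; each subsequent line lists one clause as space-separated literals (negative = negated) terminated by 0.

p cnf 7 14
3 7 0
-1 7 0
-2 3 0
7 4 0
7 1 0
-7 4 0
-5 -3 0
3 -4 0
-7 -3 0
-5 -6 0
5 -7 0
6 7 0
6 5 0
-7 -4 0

Suppose x3 = True.
From the singleton clause (¬x5), x5 = False.
From the singleton clause (¬x7), x7 = False.
From the singleton clause (¬x1), x1 = False.
Now (x1) is unsatisfied and unit — conflict.
That branch fails; take x3 = False instead.
From the singleton clause (x7), x7 = True.
From the singleton clause (¬x2), x2 = False.
From the singleton clause (x4), x4 = True.
Now (¬x4) is unsatisfied and unit — conflict.
Both values of x3 lead to a conflict.

UNSATISFIABLE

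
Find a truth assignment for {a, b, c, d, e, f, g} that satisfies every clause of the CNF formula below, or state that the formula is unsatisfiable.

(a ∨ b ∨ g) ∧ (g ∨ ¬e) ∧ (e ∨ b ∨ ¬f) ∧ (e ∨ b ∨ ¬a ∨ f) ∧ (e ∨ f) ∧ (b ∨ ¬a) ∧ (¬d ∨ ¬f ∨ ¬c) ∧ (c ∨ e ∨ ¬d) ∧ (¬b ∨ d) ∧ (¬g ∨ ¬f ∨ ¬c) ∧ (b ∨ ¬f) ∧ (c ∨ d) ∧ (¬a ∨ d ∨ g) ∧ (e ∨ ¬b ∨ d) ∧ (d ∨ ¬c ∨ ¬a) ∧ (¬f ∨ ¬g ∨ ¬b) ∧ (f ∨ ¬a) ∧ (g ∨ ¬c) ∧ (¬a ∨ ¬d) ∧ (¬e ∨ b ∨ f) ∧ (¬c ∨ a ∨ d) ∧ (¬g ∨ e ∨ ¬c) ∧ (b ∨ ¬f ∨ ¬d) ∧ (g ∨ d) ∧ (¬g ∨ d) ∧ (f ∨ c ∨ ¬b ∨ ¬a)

Try g = True.
The clause (d) is unit, so d = True.
The clause (¬a) is unit, so a = False.
Try e = True.
Try f = False.
The clause (b) is unit, so b = True.
All clauses hold; c can take either value.

a ↦ False, b ↦ True, c ↦ False, d ↦ True, e ↦ True, f ↦ False, g ↦ True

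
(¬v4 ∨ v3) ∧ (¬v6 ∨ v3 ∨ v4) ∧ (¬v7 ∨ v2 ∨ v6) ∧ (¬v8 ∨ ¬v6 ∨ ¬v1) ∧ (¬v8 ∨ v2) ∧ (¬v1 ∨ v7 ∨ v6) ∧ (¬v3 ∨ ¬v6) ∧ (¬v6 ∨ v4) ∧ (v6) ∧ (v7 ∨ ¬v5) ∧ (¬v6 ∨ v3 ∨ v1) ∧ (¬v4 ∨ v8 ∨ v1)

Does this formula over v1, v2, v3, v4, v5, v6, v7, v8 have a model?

No

The clause (v6) is unit, so v6 = True.
The clause (¬v3) is unit, so v3 = False.
The clause (¬v4) is unit, so v4 = False.
Now (v4) is unsatisfied and unit — conflict.
No assignment satisfies every clause.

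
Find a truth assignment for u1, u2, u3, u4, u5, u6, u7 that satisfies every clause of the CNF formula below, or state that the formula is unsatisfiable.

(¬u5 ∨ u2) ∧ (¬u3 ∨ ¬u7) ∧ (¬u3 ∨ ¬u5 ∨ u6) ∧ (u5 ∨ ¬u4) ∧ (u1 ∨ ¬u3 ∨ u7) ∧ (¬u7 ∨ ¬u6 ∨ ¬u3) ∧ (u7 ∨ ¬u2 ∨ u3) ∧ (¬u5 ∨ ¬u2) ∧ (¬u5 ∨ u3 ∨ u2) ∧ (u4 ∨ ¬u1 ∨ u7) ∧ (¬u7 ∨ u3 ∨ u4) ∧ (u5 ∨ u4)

UNSATISFIABLE

Branch on u5: set u5 = False.
Unit clause (¬u4) forces u4 = False.
That conflicts with the unit clause (u4).
Backtrack on u5: now try u5 = True.
Unit clause (u2) forces u2 = True.
That conflicts with the unit clause (¬u2).
Both values of u5 lead to a conflict.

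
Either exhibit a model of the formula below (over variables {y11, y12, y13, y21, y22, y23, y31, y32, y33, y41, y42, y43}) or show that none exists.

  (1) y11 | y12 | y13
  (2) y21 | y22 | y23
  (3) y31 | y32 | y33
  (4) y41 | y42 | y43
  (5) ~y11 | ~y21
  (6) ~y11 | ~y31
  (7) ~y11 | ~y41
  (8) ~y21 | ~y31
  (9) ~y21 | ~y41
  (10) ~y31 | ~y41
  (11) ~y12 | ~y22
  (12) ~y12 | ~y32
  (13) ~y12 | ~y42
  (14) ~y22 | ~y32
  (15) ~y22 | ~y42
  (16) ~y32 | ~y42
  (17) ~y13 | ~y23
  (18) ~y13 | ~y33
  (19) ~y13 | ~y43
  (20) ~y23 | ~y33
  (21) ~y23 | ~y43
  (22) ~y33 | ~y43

UNSATISFIABLE

Case y11 = 0:
Case y12 = 1:
(~y22) alone gives y22 = 0.
(~y32) alone gives y32 = 0.
(~y42) alone gives y42 = 0.
Case y21 = 1:
(~y31) alone gives y31 = 0.
(y33) alone gives y33 = 1.
(~y41) alone gives y41 = 0.
(y43) alone gives y43 = 1.
Now (~y43) is unsatisfied and unit — conflict.
That branch fails; take y21 = 0 instead.
(y23) alone gives y23 = 1.
(~y13) alone gives y13 = 0.
(~y33) alone gives y33 = 0.
(y31) alone gives y31 = 1.
(~y41) alone gives y41 = 0.
(y43) alone gives y43 = 1.
Now (~y43) is unsatisfied and unit — conflict.
Either choice for y21 ends in contradiction.
That branch fails; take y12 = 0 instead.
(y13) alone gives y13 = 1.
(~y23) alone gives y23 = 0.
(~y33) alone gives y33 = 0.
(~y43) alone gives y43 = 0.
Case y21 = 1:
(~y31) alone gives y31 = 0.
(y32) alone gives y32 = 1.
(~y41) alone gives y41 = 0.
(y42) alone gives y42 = 1.
Now (~y42) is unsatisfied and unit — conflict.
That branch fails; take y21 = 0 instead.
(y22) alone gives y22 = 1.
(~y32) alone gives y32 = 0.
(y31) alone gives y31 = 1.
(~y41) alone gives y41 = 0.
(y42) alone gives y42 = 1.
Now (~y42) is unsatisfied and unit — conflict.
Either choice for y21 ends in contradiction.
Either choice for y12 ends in contradiction.
That branch fails; take y11 = 1 instead.
(~y21) alone gives y21 = 0.
(~y31) alone gives y31 = 0.
(~y41) alone gives y41 = 0.
Case y22 = 1:
(~y12) alone gives y12 = 0.
(~y32) alone gives y32 = 0.
(y33) alone gives y33 = 1.
(~y42) alone gives y42 = 0.
(y43) alone gives y43 = 1.
Now (~y43) is unsatisfied and unit — conflict.
That branch fails; take y22 = 0 instead.
(y23) alone gives y23 = 1.
(~y13) alone gives y13 = 0.
(~y33) alone gives y33 = 0.
(y32) alone gives y32 = 1.
(~y12) alone gives y12 = 0.
(~y42) alone gives y42 = 0.
(y43) alone gives y43 = 1.
Now (~y43) is unsatisfied and unit — conflict.
Either choice for y22 ends in contradiction.
Either choice for y11 ends in contradiction.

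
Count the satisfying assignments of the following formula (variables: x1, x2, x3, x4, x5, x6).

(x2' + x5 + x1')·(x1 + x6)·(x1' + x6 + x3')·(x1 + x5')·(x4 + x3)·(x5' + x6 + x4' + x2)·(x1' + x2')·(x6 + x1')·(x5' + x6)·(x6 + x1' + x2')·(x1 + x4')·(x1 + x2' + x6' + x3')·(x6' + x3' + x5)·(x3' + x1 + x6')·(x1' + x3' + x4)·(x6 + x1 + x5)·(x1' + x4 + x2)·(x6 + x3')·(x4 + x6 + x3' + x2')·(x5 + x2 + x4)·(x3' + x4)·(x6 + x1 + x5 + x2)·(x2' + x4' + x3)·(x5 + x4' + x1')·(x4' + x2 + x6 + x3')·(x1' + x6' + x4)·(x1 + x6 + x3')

There are 2^6 = 64 truth assignments over (x1, x2, x3, x4, x5, x6).
Split on x1. With x1 = 1, the clauses containing x1 are satisfied and x1' drops from the rest; 2 of the 2^5 = 32 assignments to the other variables satisfy what remains.
With x1 = 0, by the same count on the reduced clause set, 0 assignments work.
Total: 2 + 0 = 2.

2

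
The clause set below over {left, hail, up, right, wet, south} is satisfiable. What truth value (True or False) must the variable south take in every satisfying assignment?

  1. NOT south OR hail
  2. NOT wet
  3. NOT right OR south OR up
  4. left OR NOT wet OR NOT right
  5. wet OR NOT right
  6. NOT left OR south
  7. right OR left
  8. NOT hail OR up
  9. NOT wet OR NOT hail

True

Suppose south = false.
(NOT wet) alone gives wet = false.
(NOT right) alone gives right = false.
(NOT left) alone gives left = false.
Now (left) is unsatisfied and unit — conflict.
So every satisfying assignment has south = True.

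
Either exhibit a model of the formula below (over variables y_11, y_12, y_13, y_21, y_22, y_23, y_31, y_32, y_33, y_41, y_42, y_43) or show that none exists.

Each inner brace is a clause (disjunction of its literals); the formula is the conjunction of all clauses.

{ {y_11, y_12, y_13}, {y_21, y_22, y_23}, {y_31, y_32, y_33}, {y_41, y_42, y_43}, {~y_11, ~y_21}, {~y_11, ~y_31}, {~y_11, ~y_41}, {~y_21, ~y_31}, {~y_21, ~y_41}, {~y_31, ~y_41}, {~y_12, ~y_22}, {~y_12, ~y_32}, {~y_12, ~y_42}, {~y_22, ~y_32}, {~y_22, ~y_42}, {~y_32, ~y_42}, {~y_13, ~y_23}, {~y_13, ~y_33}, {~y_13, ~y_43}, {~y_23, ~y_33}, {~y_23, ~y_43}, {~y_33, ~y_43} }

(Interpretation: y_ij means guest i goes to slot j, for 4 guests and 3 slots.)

Suppose y_11 = 0.
Suppose y_12 = 1.
(~y_22) alone gives y_22 = 0.
(~y_32) alone gives y_32 = 0.
(~y_42) alone gives y_42 = 0.
Suppose y_21 = 1.
(~y_31) alone gives y_31 = 0.
(y_33) alone gives y_33 = 1.
(~y_41) alone gives y_41 = 0.
(y_43) alone gives y_43 = 1.
Now (~y_43) is unsatisfied and unit — conflict.
Undo y_21 and try y_21 = 0.
(y_23) alone gives y_23 = 1.
(~y_13) alone gives y_13 = 0.
(~y_33) alone gives y_33 = 0.
(y_31) alone gives y_31 = 1.
(~y_41) alone gives y_41 = 0.
(y_43) alone gives y_43 = 1.
Now (~y_43) is unsatisfied and unit — conflict.
Either choice for y_21 ends in contradiction.
Undo y_12 and try y_12 = 0.
(y_13) alone gives y_13 = 1.
(~y_23) alone gives y_23 = 0.
(~y_33) alone gives y_33 = 0.
(~y_43) alone gives y_43 = 0.
Suppose y_21 = 1.
(~y_31) alone gives y_31 = 0.
(y_32) alone gives y_32 = 1.
(~y_41) alone gives y_41 = 0.
(y_42) alone gives y_42 = 1.
Now (~y_42) is unsatisfied and unit — conflict.
Undo y_21 and try y_21 = 0.
(y_22) alone gives y_22 = 1.
(~y_32) alone gives y_32 = 0.
(y_31) alone gives y_31 = 1.
(~y_41) alone gives y_41 = 0.
(y_42) alone gives y_42 = 1.
Now (~y_42) is unsatisfied and unit — conflict.
Either choice for y_21 ends in contradiction.
Either choice for y_12 ends in contradiction.
Undo y_11 and try y_11 = 1.
(~y_21) alone gives y_21 = 0.
(~y_31) alone gives y_31 = 0.
(~y_41) alone gives y_41 = 0.
Suppose y_22 = 1.
(~y_12) alone gives y_12 = 0.
(~y_32) alone gives y_32 = 0.
(y_33) alone gives y_33 = 1.
(~y_42) alone gives y_42 = 0.
(y_43) alone gives y_43 = 1.
Now (~y_43) is unsatisfied and unit — conflict.
Undo y_22 and try y_22 = 0.
(y_23) alone gives y_23 = 1.
(~y_13) alone gives y_13 = 0.
(~y_33) alone gives y_33 = 0.
(y_32) alone gives y_32 = 1.
(~y_12) alone gives y_12 = 0.
(~y_42) alone gives y_42 = 0.
(y_43) alone gives y_43 = 1.
Now (~y_43) is unsatisfied and unit — conflict.
Either choice for y_22 ends in contradiction.
Either choice for y_11 ends in contradiction.

UNSATISFIABLE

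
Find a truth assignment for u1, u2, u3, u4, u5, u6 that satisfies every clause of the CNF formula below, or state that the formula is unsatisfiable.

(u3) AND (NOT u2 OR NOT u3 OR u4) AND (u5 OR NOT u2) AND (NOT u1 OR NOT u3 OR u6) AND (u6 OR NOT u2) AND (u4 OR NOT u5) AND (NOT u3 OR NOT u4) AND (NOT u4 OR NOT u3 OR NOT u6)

u1: true,  u2: false,  u3: true,  u4: false,  u5: false,  u6: true

(u3) alone gives u3 = true.
(NOT u4) alone gives u4 = false.
(NOT u2) alone gives u2 = false.
(NOT u5) alone gives u5 = false.
Suppose u1 = true.
(u6) alone gives u6 = true.
Every clause now holds.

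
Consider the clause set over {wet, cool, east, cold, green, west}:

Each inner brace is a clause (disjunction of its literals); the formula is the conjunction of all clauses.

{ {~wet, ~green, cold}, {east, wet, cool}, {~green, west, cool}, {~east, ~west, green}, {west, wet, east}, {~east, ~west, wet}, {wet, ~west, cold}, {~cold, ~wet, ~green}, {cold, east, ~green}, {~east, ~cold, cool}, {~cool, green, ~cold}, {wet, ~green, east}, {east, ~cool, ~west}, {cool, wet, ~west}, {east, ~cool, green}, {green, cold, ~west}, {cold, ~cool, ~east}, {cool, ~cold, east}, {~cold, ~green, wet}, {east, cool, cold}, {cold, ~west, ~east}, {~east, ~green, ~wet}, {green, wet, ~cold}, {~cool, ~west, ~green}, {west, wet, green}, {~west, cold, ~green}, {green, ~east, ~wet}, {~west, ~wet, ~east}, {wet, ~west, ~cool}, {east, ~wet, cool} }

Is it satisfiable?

Suppose wet = 0.
Suppose east = 1.
From the singleton clause (~west), west = 0.
From the singleton clause (green), green = 1.
From the singleton clause (cool), cool = 1.
From the singleton clause (cold), cold = 1.
That conflicts with the unit clause (~cold).
Backtrack on east: now try east = 0.
From the singleton clause (cool), cool = 1.
From the singleton clause (west), west = 1.
That conflicts with the unit clause (~west).
Neither east = 1 nor east = 0 works.
Backtrack on wet: now try wet = 1.
Suppose green = 0.
From the singleton clause (~east), east = 0.
From the singleton clause (~cool), cool = 0.
That conflicts with the unit clause (cool).
Backtrack on green: now try green = 1.
From the singleton clause (cold), cold = 1.
That conflicts with the unit clause (~cold).
Neither green = 1 nor green = 0 works.
Neither wet = 1 nor wet = 0 works.
No assignment satisfies every clause.

Unsatisfiable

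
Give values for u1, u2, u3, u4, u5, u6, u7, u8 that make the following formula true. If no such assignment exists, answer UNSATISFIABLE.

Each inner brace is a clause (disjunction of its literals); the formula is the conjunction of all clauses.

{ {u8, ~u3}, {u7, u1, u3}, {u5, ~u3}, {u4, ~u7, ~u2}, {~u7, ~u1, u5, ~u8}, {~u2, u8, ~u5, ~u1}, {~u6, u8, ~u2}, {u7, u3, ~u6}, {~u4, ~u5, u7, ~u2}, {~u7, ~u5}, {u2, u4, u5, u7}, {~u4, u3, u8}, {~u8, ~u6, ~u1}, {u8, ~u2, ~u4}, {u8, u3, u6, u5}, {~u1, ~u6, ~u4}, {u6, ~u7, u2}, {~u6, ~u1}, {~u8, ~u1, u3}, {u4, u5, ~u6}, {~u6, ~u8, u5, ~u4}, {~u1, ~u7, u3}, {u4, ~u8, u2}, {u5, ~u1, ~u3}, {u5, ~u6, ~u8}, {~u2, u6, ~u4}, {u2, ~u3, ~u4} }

u1 ↦ 1, u2 ↦ 1, u3 ↦ 1, u4 ↦ 0, u5 ↦ 1, u6 ↦ 0, u7 ↦ 0, u8 ↦ 1

Try u8 = 1.
Try u5 = 1.
Unit clause (~u7) forces u7 = 0.
Try u1 = 1.
Unit clause (~u6) forces u6 = 0.
Unit clause (u3) forces u3 = 1.
Try u4 = 0.
Unit clause (u2) forces u2 = 1.
This assignment satisfies each clause.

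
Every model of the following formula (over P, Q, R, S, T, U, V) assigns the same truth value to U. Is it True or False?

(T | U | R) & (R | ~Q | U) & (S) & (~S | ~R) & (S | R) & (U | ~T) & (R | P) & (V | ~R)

Suppose U = 0.
The clause (S) is unit, so S = 1.
The clause (~R) is unit, so R = 0.
The clause (T) is unit, so T = 1.
That conflicts with the unit clause (~T).
So every satisfying assignment has U = True.

True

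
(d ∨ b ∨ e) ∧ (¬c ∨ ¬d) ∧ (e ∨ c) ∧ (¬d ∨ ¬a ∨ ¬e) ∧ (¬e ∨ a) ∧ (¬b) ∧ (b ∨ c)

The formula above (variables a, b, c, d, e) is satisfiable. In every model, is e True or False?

Suppose e = False.
Unit clause (c) forces c = True.
Unit clause (¬d) forces d = False.
Unit clause (b) forces b = True.
That conflicts with the unit clause (¬b).
So every satisfying assignment has e = True.

True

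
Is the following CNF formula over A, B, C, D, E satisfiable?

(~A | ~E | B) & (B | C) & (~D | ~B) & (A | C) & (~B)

The clause (~B) is unit, so B = 0.
The clause (C) is unit, so C = 1.
Try A = 1.
The clause (~E) is unit, so E = 0.
Every clause is now satisfied; D is unconstrained.
A satisfying assignment: A: 1; B: 0; C: 1; D: 0; E: 0.

Satisfiable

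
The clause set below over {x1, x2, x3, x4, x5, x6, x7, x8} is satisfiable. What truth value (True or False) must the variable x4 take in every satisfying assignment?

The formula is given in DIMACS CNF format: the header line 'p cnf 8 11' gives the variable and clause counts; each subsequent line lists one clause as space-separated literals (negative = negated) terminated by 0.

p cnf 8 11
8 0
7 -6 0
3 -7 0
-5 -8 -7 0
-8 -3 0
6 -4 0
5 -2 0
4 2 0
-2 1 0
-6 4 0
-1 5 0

False

Suppose x4 = True.
The clause (x8) is unit, so x8 = True.
The clause (¬x3) is unit, so x3 = False.
The clause (¬x7) is unit, so x7 = False.
The clause (¬x6) is unit, so x6 = False.
Now (x6) is unsatisfied and unit — conflict.
So every satisfying assignment has x4 = False.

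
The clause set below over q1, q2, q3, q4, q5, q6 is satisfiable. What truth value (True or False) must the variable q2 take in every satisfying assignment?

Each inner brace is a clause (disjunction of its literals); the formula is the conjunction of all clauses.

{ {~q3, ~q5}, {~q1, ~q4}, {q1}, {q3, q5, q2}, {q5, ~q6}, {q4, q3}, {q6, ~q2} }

False

Suppose q2 = 1.
The clause (q1) is unit, so q1 = 1.
The clause (~q4) is unit, so q4 = 0.
The clause (q3) is unit, so q3 = 1.
The clause (~q5) is unit, so q5 = 0.
The clause (~q6) is unit, so q6 = 0.
Now (q6) is unsatisfied and unit — conflict.
So every satisfying assignment has q2 = False.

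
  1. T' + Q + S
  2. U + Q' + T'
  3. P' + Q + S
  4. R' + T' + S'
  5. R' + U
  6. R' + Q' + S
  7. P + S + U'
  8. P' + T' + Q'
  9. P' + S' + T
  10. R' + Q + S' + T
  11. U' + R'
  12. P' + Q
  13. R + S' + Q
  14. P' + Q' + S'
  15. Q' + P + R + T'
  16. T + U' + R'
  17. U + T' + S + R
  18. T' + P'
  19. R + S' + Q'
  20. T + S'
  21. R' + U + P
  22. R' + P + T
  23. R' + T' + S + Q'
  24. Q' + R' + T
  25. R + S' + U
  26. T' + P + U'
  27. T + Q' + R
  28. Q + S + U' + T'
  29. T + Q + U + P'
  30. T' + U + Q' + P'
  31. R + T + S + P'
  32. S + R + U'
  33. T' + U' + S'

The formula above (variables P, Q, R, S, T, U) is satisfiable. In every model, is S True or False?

Suppose S = 1.
Unit clause (T) forces T = 1.
Unit clause (R') forces R = 0.
Unit clause (Q) forces Q = 1.
But (Q') is also a unit clause — contradiction.
So every satisfying assignment has S = False.

False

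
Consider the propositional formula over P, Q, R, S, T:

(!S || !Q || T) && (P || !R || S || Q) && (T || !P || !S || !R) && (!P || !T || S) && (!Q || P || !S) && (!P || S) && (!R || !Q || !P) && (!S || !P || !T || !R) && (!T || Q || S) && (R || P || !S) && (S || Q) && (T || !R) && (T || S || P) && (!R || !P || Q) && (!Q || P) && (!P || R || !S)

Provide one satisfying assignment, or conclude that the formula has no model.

P ↦ false; Q ↦ false; R ↦ true; S ↦ true; T ↦ true

Try P = false.
(!Q) alone gives Q = false.
(S) alone gives S = true.
(R) alone gives R = true.
(T) alone gives T = true.
This assignment satisfies each clause.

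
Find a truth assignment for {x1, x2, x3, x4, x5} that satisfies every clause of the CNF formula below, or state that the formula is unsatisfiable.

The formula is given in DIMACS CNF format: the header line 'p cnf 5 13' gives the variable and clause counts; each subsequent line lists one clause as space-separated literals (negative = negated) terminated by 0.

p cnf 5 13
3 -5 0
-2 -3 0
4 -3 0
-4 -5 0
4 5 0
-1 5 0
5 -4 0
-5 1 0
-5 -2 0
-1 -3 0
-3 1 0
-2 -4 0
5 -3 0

Suppose x3 = True.
The clause (¬x2) is unit, so x2 = False.
The clause (x4) is unit, so x4 = True.
The clause (¬x5) is unit, so x5 = False.
That conflicts with the unit clause (x5).
Undo x3 and try x3 = False.
The clause (¬x5) is unit, so x5 = False.
The clause (x4) is unit, so x4 = True.
That conflicts with the unit clause (¬x4).
Both values of x3 lead to a conflict.

UNSATISFIABLE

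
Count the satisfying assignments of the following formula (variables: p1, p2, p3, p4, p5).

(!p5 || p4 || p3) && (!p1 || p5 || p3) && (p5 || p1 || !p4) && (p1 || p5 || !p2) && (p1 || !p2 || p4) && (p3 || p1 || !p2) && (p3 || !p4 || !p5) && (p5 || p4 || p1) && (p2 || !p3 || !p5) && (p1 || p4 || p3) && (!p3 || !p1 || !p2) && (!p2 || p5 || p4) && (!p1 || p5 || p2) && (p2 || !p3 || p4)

There are 2^5 = 32 truth assignments over (p1, p2, p3, p4, p5).
Split on p5. With p5 = true, the clauses containing p5 are satisfied and !p5 drops from the rest; 1 of the 2^4 = 16 assignments to the other variables satisfy what remains.
With p5 = false, by the same count on the reduced clause set, 0 assignments work.
(One model: p1=F, p2=T, p3=T, p4=T, p5=T.)
Total: 1 + 0 = 1.

1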